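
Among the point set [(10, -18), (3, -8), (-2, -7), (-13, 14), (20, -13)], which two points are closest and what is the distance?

Computing all pairwise distances among 5 points:

d((10, -18), (3, -8)) = 12.2066
d((10, -18), (-2, -7)) = 16.2788
d((10, -18), (-13, 14)) = 39.4081
d((10, -18), (20, -13)) = 11.1803
d((3, -8), (-2, -7)) = 5.099 <-- minimum
d((3, -8), (-13, 14)) = 27.2029
d((3, -8), (20, -13)) = 17.72
d((-2, -7), (-13, 14)) = 23.7065
d((-2, -7), (20, -13)) = 22.8035
d((-13, 14), (20, -13)) = 42.638

Closest pair: (3, -8) and (-2, -7) with distance 5.099

The closest pair is (3, -8) and (-2, -7) with Euclidean distance 5.099. For 5 points, brute-force pairwise comparison is shown above. For large n, the divide-and-conquer algorithm (sort by x, recurse on halves, check the dividing strip) achieves O(n log n).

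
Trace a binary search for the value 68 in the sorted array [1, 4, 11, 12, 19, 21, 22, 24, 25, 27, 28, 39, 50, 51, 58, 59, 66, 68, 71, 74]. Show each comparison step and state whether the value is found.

Binary search for 68 in [1, 4, 11, 12, 19, 21, 22, 24, 25, 27, 28, 39, 50, 51, 58, 59, 66, 68, 71, 74]:

lo=0, hi=19, mid=9, arr[mid]=27 -> 27 < 68, search right half
lo=10, hi=19, mid=14, arr[mid]=58 -> 58 < 68, search right half
lo=15, hi=19, mid=17, arr[mid]=68 -> Found target at index 17!

Binary search finds 68 at index 17 after 3 comparisons. The search repeatedly halves the search space by comparing with the middle element.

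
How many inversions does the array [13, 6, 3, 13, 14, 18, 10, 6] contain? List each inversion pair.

Finding inversions in [13, 6, 3, 13, 14, 18, 10, 6]:

(0, 1): arr[0]=13 > arr[1]=6
(0, 2): arr[0]=13 > arr[2]=3
(0, 6): arr[0]=13 > arr[6]=10
(0, 7): arr[0]=13 > arr[7]=6
(1, 2): arr[1]=6 > arr[2]=3
(3, 6): arr[3]=13 > arr[6]=10
(3, 7): arr[3]=13 > arr[7]=6
(4, 6): arr[4]=14 > arr[6]=10
(4, 7): arr[4]=14 > arr[7]=6
(5, 6): arr[5]=18 > arr[6]=10
(5, 7): arr[5]=18 > arr[7]=6
(6, 7): arr[6]=10 > arr[7]=6

Total inversions: 12

The array has 12 inversion(s): (0,1), (0,2), (0,6), (0,7), (1,2), (3,6), (3,7), (4,6), (4,7), (5,6), (5,7), (6,7). Each pair (i,j) satisfies i < j and arr[i] > arr[j].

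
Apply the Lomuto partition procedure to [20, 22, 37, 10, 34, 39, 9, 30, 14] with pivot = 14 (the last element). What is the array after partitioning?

Lomuto partition with pivot = 14:

Initial array: [20, 22, 37, 10, 34, 39, 9, 30, 14]

arr[0]=20 > 14: no swap
arr[1]=22 > 14: no swap
arr[2]=37 > 14: no swap
arr[3]=10 <= 14: swap with position 0, array becomes [10, 22, 37, 20, 34, 39, 9, 30, 14]
arr[4]=34 > 14: no swap
arr[5]=39 > 14: no swap
arr[6]=9 <= 14: swap with position 1, array becomes [10, 9, 37, 20, 34, 39, 22, 30, 14]
arr[7]=30 > 14: no swap

Place pivot at position 2: [10, 9, 14, 20, 34, 39, 22, 30, 37]
Pivot position: 2

After partitioning with pivot 14, the array becomes [10, 9, 14, 20, 34, 39, 22, 30, 37]. The pivot is placed at index 2. All elements to the left of the pivot are <= 14, and all elements to the right are > 14.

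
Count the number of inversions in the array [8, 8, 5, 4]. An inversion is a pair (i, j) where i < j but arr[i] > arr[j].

Finding inversions in [8, 8, 5, 4]:

(0, 2): arr[0]=8 > arr[2]=5
(0, 3): arr[0]=8 > arr[3]=4
(1, 2): arr[1]=8 > arr[2]=5
(1, 3): arr[1]=8 > arr[3]=4
(2, 3): arr[2]=5 > arr[3]=4

Total inversions: 5

The array has 5 inversion(s): (0,2), (0,3), (1,2), (1,3), (2,3). Each pair (i,j) satisfies i < j and arr[i] > arr[j].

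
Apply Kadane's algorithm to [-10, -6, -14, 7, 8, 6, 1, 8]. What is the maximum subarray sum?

Using Kadane's algorithm on [-10, -6, -14, 7, 8, 6, 1, 8]:

Scanning through the array:
Position 1 (value -6): max_ending_here = -6, max_so_far = -6
Position 2 (value -14): max_ending_here = -14, max_so_far = -6
Position 3 (value 7): max_ending_here = 7, max_so_far = 7
Position 4 (value 8): max_ending_here = 15, max_so_far = 15
Position 5 (value 6): max_ending_here = 21, max_so_far = 21
Position 6 (value 1): max_ending_here = 22, max_so_far = 22
Position 7 (value 8): max_ending_here = 30, max_so_far = 30

Maximum subarray: [7, 8, 6, 1, 8]
Maximum sum: 30

The maximum subarray is [7, 8, 6, 1, 8] with sum 30. This subarray runs from index 3 to index 7.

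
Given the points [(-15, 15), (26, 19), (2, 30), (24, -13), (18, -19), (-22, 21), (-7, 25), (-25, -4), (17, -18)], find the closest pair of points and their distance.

Computing all pairwise distances among 9 points:

d((-15, 15), (26, 19)) = 41.1947
d((-15, 15), (2, 30)) = 22.6716
d((-15, 15), (24, -13)) = 48.0104
d((-15, 15), (18, -19)) = 47.3814
d((-15, 15), (-22, 21)) = 9.2195
d((-15, 15), (-7, 25)) = 12.8062
d((-15, 15), (-25, -4)) = 21.4709
d((-15, 15), (17, -18)) = 45.9674
d((26, 19), (2, 30)) = 26.4008
d((26, 19), (24, -13)) = 32.0624
d((26, 19), (18, -19)) = 38.833
d((26, 19), (-22, 21)) = 48.0416
d((26, 19), (-7, 25)) = 33.541
d((26, 19), (-25, -4)) = 55.9464
d((26, 19), (17, -18)) = 38.0789
d((2, 30), (24, -13)) = 48.3011
d((2, 30), (18, -19)) = 51.5461
d((2, 30), (-22, 21)) = 25.632
d((2, 30), (-7, 25)) = 10.2956
d((2, 30), (-25, -4)) = 43.4166
d((2, 30), (17, -18)) = 50.2892
d((24, -13), (18, -19)) = 8.4853
d((24, -13), (-22, 21)) = 57.2014
d((24, -13), (-7, 25)) = 49.0408
d((24, -13), (-25, -4)) = 49.8197
d((24, -13), (17, -18)) = 8.6023
d((18, -19), (-22, 21)) = 56.5685
d((18, -19), (-7, 25)) = 50.6063
d((18, -19), (-25, -4)) = 45.5412
d((18, -19), (17, -18)) = 1.4142 <-- minimum
d((-22, 21), (-7, 25)) = 15.5242
d((-22, 21), (-25, -4)) = 25.1794
d((-22, 21), (17, -18)) = 55.1543
d((-7, 25), (-25, -4)) = 34.1321
d((-7, 25), (17, -18)) = 49.2443
d((-25, -4), (17, -18)) = 44.2719

Closest pair: (18, -19) and (17, -18) with distance 1.4142

The closest pair is (18, -19) and (17, -18) with Euclidean distance 1.4142. For 9 points, brute-force pairwise comparison is shown above. For large n, the divide-and-conquer algorithm (sort by x, recurse on halves, check the dividing strip) achieves O(n log n).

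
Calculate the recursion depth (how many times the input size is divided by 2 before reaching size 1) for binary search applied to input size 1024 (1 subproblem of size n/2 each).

For divide and conquer with division factor 2:

Problem sizes at each level:
Level 0: 1024
Level 1: 512
Level 2: 256
Level 3: 128
Level 4: 64
Level 5: 32
Level 6: 16
Level 7: 8
Level 8: 4
Level 9: 2
Level 10: 1

The root is level 0 and the size-1 base case is level 10 (the tree spans levels 0 through 10, i.e. 11 levels counting the root), so the depth is the number of divisions: log_2(1024) = 10

The recursion tree depth is log_2(1024) = 10. At each level, the problem size is divided by 2, so it takes 10 divisions to reduce to a base case of size 1. The algorithm makes 1 recursive call at each level.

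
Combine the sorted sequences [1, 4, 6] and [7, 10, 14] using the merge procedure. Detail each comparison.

Merging process:

Compare 1 vs 7: take 1 from left. Merged: [1]
Compare 4 vs 7: take 4 from left. Merged: [1, 4]
Compare 6 vs 7: take 6 from left. Merged: [1, 4, 6]
Append remaining from right: [7, 10, 14]. Merged: [1, 4, 6, 7, 10, 14]

Final merged array: [1, 4, 6, 7, 10, 14]
Total comparisons: 3

The merged array is [1, 4, 6, 7, 10, 14], requiring 3 comparisons. The merge step runs in O(n) time where n is the total number of elements.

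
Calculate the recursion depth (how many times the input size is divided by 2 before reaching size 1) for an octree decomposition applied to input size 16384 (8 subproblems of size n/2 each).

For divide and conquer with division factor 2:

Problem sizes at each level:
Level 0: 16384
Level 1: 8192
Level 2: 4096
Level 3: 2048
Level 4: 1024
Level 5: 512
Level 6: 256
Level 7: 128
Level 8: 64
Level 9: 32
Level 10: 16
Level 11: 8
Level 12: 4
Level 13: 2
Level 14: 1

The root is level 0 and the size-1 base case is level 14 (the tree spans levels 0 through 14, i.e. 15 levels counting the root), so the depth is the number of divisions: log_2(16384) = 14

The recursion tree depth is log_2(16384) = 14. At each level, the problem size is divided by 2, so it takes 14 divisions to reduce to a base case of size 1. The algorithm makes 8 recursive calls at each level.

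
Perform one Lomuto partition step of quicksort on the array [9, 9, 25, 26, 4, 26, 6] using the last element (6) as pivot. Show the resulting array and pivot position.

Lomuto partition with pivot = 6:

Initial array: [9, 9, 25, 26, 4, 26, 6]

arr[0]=9 > 6: no swap
arr[1]=9 > 6: no swap
arr[2]=25 > 6: no swap
arr[3]=26 > 6: no swap
arr[4]=4 <= 6: swap with position 0, array becomes [4, 9, 25, 26, 9, 26, 6]
arr[5]=26 > 6: no swap

Place pivot at position 1: [4, 6, 25, 26, 9, 26, 9]
Pivot position: 1

After partitioning with pivot 6, the array becomes [4, 6, 25, 26, 9, 26, 9]. The pivot is placed at index 1. All elements to the left of the pivot are <= 6, and all elements to the right are > 6.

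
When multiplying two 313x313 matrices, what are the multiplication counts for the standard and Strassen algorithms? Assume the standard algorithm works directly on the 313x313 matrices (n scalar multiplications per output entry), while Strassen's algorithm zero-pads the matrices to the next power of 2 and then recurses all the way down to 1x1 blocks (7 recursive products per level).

Matrix multiplication for 313x313 matrices:

Strassen's algorithm requires power-of-2 dimensions. Pad 313x313 to 512x512 (next power of 2).

Standard algorithm: 313^3 = 30664297 multiplications
Strassen's algorithm: 7^(log2(512)) = 7^9 = 40353607 multiplications
Difference: 30664297 - 40353607 = -9689310 (Strassen uses MORE here due to padding overhead — for small or just-over-power-of-2 n, padding can outweigh the per-level savings)

Standard: 30664297 multiplications (313^3). Strassen: 40353607 multiplications (7^9, after padding to 512x512). Strassen reduces 8 recursive multiplications to 7 at each level.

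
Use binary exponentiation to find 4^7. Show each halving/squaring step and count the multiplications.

Computing 4^7 by squaring (build up from 4^1; each line after the first costs one multiplication):

4^1 = 4
4^2 = (4^1)^2 = 4^2 = 16
4^3 = 4 * 4^2 = 4 * 16 = 64
4^6 = (4^3)^2 = 64^2 = 4096
4^7 = 4 * 4^6 = 4 * 4096 = 16384

Result: 16384
Multiplications needed: 4 (4 lines after 4^1)

4^7 = 16384. Using exponentiation by squaring, this requires 4 multiplications. The key idea: if the exponent is even, square the half-power; if odd, multiply by the base once.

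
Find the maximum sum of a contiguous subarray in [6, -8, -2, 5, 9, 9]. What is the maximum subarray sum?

Using Kadane's algorithm on [6, -8, -2, 5, 9, 9]:

Scanning through the array:
Position 1 (value -8): max_ending_here = -2, max_so_far = 6
Position 2 (value -2): max_ending_here = -2, max_so_far = 6
Position 3 (value 5): max_ending_here = 5, max_so_far = 6
Position 4 (value 9): max_ending_here = 14, max_so_far = 14
Position 5 (value 9): max_ending_here = 23, max_so_far = 23

Maximum subarray: [5, 9, 9]
Maximum sum: 23

The maximum subarray is [5, 9, 9] with sum 23. This subarray runs from index 3 to index 5.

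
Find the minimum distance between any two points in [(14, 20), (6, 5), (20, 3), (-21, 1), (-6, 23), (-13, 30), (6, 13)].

Computing all pairwise distances among 7 points:

d((14, 20), (6, 5)) = 17.0
d((14, 20), (20, 3)) = 18.0278
d((14, 20), (-21, 1)) = 39.8246
d((14, 20), (-6, 23)) = 20.2237
d((14, 20), (-13, 30)) = 28.7924
d((14, 20), (6, 13)) = 10.6301
d((6, 5), (20, 3)) = 14.1421
d((6, 5), (-21, 1)) = 27.2947
d((6, 5), (-6, 23)) = 21.6333
d((6, 5), (-13, 30)) = 31.4006
d((6, 5), (6, 13)) = 8.0 <-- minimum
d((20, 3), (-21, 1)) = 41.0488
d((20, 3), (-6, 23)) = 32.8024
d((20, 3), (-13, 30)) = 42.638
d((20, 3), (6, 13)) = 17.2047
d((-21, 1), (-6, 23)) = 26.6271
d((-21, 1), (-13, 30)) = 30.0832
d((-21, 1), (6, 13)) = 29.5466
d((-6, 23), (-13, 30)) = 9.8995
d((-6, 23), (6, 13)) = 15.6205
d((-13, 30), (6, 13)) = 25.4951

Closest pair: (6, 5) and (6, 13) with distance 8.0

The closest pair is (6, 5) and (6, 13) with Euclidean distance 8.0. For 7 points, brute-force pairwise comparison is shown above. For large n, the divide-and-conquer algorithm (sort by x, recurse on halves, check the dividing strip) achieves O(n log n).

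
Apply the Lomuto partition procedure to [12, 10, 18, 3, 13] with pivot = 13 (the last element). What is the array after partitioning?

Lomuto partition with pivot = 13:

Initial array: [12, 10, 18, 3, 13]

arr[0]=12 <= 13: swap with position 0, array becomes [12, 10, 18, 3, 13]
arr[1]=10 <= 13: swap with position 1, array becomes [12, 10, 18, 3, 13]
arr[2]=18 > 13: no swap
arr[3]=3 <= 13: swap with position 2, array becomes [12, 10, 3, 18, 13]

Place pivot at position 3: [12, 10, 3, 13, 18]
Pivot position: 3

After partitioning with pivot 13, the array becomes [12, 10, 3, 13, 18]. The pivot is placed at index 3. All elements to the left of the pivot are <= 13, and all elements to the right are > 13.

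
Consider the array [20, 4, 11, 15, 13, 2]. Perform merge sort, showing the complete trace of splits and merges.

Merge sort trace:

Split: [20, 4, 11, 15, 13, 2] -> [20, 4, 11] and [15, 13, 2]
  Split: [20, 4, 11] -> [20] and [4, 11]
    Split: [4, 11] -> [4] and [11]
    Merge: [4] + [11] -> [4, 11]
  Merge: [20] + [4, 11] -> [4, 11, 20]
  Split: [15, 13, 2] -> [15] and [13, 2]
    Split: [13, 2] -> [13] and [2]
    Merge: [13] + [2] -> [2, 13]
  Merge: [15] + [2, 13] -> [2, 13, 15]
Merge: [4, 11, 20] + [2, 13, 15] -> [2, 4, 11, 13, 15, 20]

Final sorted array: [2, 4, 11, 13, 15, 20]

The merge sort proceeds by recursively splitting the array and merging sorted halves.
After all merges, the sorted array is [2, 4, 11, 13, 15, 20].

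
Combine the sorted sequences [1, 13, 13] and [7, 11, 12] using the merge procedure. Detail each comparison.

Merging process:

Compare 1 vs 7: take 1 from left. Merged: [1]
Compare 13 vs 7: take 7 from right. Merged: [1, 7]
Compare 13 vs 11: take 11 from right. Merged: [1, 7, 11]
Compare 13 vs 12: take 12 from right. Merged: [1, 7, 11, 12]
Append remaining from left: [13, 13]. Merged: [1, 7, 11, 12, 13, 13]

Final merged array: [1, 7, 11, 12, 13, 13]
Total comparisons: 4

The merged array is [1, 7, 11, 12, 13, 13], requiring 4 comparisons. The merge step runs in O(n) time where n is the total number of elements.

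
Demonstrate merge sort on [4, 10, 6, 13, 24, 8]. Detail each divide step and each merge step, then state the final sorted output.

Merge sort trace:

Split: [4, 10, 6, 13, 24, 8] -> [4, 10, 6] and [13, 24, 8]
  Split: [4, 10, 6] -> [4] and [10, 6]
    Split: [10, 6] -> [10] and [6]
    Merge: [10] + [6] -> [6, 10]
  Merge: [4] + [6, 10] -> [4, 6, 10]
  Split: [13, 24, 8] -> [13] and [24, 8]
    Split: [24, 8] -> [24] and [8]
    Merge: [24] + [8] -> [8, 24]
  Merge: [13] + [8, 24] -> [8, 13, 24]
Merge: [4, 6, 10] + [8, 13, 24] -> [4, 6, 8, 10, 13, 24]

Final sorted array: [4, 6, 8, 10, 13, 24]

The merge sort proceeds by recursively splitting the array and merging sorted halves.
After all merges, the sorted array is [4, 6, 8, 10, 13, 24].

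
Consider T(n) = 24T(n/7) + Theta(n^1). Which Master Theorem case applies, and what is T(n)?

Master Theorem for T(n) = 24T(n/7) + O(n^1):

a = 24, b = 7, c = 1
log_b(a) = log_7(24) = 1.6332

Case 1: c = 1 < log_7(24) = 1.6332
T(n) = O(n^(log_7 24))

For T(n) = 24T(n/7) + O(n^1): log_7(24) = 1.6332. This is Case 1 of the Master Theorem (c < log_b(a), work dominated by leaves), giving O(n^(log_7 24)).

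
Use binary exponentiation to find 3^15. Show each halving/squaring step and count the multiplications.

Computing 3^15 by squaring (build up from 3^1; each line after the first costs one multiplication):

3^1 = 3
3^2 = (3^1)^2 = 3^2 = 9
3^3 = 3 * 3^2 = 3 * 9 = 27
3^6 = (3^3)^2 = 27^2 = 729
3^7 = 3 * 3^6 = 3 * 729 = 2187
3^14 = (3^7)^2 = 2187^2 = 4782969
3^15 = 3 * 3^14 = 3 * 4782969 = 14348907

Result: 14348907
Multiplications needed: 6 (6 lines after 3^1)

3^15 = 14348907. Using exponentiation by squaring, this requires 6 multiplications. The key idea: if the exponent is even, square the half-power; if odd, multiply by the base once.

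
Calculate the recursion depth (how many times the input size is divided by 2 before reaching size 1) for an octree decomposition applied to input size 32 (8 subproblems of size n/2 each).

For divide and conquer with division factor 2:

Problem sizes at each level:
Level 0: 32
Level 1: 16
Level 2: 8
Level 3: 4
Level 4: 2
Level 5: 1

The root is level 0 and the size-1 base case is level 5 (the tree spans levels 0 through 5, i.e. 6 levels counting the root), so the depth is the number of divisions: log_2(32) = 5

The recursion tree depth is log_2(32) = 5. At each level, the problem size is divided by 2, so it takes 5 divisions to reduce to a base case of size 1. The algorithm makes 8 recursive calls at each level.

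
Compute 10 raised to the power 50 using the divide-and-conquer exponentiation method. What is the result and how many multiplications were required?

Computing 10^50 by squaring (build up from 10^1; each line after the first costs one multiplication):

10^1 = 10
10^2 = (10^1)^2 = 10^2 = 100
10^3 = 10 * 10^2 = 10 * 100 = 1000
10^6 = (10^3)^2 = 1000^2 = 1000000
10^12 = (10^6)^2 = 1000000^2 = 1000000000000
10^24 = (10^12)^2 = 1000000000000^2 = 1000000000000000000000000
10^25 = 10 * 10^24 = 10 * 1000000000000000000000000 = 10000000000000000000000000
10^50 = (10^25)^2 = 10000000000000000000000000^2 = 100000000000000000000000000000000000000000000000000

Result: 100000000000000000000000000000000000000000000000000
Multiplications needed: 7 (7 lines after 10^1)

10^50 = 100000000000000000000000000000000000000000000000000. Using exponentiation by squaring, this requires 7 multiplications. The key idea: if the exponent is even, square the half-power; if odd, multiply by the base once.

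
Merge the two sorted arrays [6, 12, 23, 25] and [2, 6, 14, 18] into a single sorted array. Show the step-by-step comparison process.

Merging process:

Compare 6 vs 2: take 2 from right. Merged: [2]
Compare 6 vs 6: take 6 from left. Merged: [2, 6]
Compare 12 vs 6: take 6 from right. Merged: [2, 6, 6]
Compare 12 vs 14: take 12 from left. Merged: [2, 6, 6, 12]
Compare 23 vs 14: take 14 from right. Merged: [2, 6, 6, 12, 14]
Compare 23 vs 18: take 18 from right. Merged: [2, 6, 6, 12, 14, 18]
Append remaining from left: [23, 25]. Merged: [2, 6, 6, 12, 14, 18, 23, 25]

Final merged array: [2, 6, 6, 12, 14, 18, 23, 25]
Total comparisons: 6

The merged array is [2, 6, 6, 12, 14, 18, 23, 25], requiring 6 comparisons. The merge step runs in O(n) time where n is the total number of elements.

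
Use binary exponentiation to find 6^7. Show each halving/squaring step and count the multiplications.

Computing 6^7 by squaring (build up from 6^1; each line after the first costs one multiplication):

6^1 = 6
6^2 = (6^1)^2 = 6^2 = 36
6^3 = 6 * 6^2 = 6 * 36 = 216
6^6 = (6^3)^2 = 216^2 = 46656
6^7 = 6 * 6^6 = 6 * 46656 = 279936

Result: 279936
Multiplications needed: 4 (4 lines after 6^1)

6^7 = 279936. Using exponentiation by squaring, this requires 4 multiplications. The key idea: if the exponent is even, square the half-power; if odd, multiply by the base once.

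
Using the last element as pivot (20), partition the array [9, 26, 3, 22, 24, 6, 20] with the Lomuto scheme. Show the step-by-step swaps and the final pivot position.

Lomuto partition with pivot = 20:

Initial array: [9, 26, 3, 22, 24, 6, 20]

arr[0]=9 <= 20: swap with position 0, array becomes [9, 26, 3, 22, 24, 6, 20]
arr[1]=26 > 20: no swap
arr[2]=3 <= 20: swap with position 1, array becomes [9, 3, 26, 22, 24, 6, 20]
arr[3]=22 > 20: no swap
arr[4]=24 > 20: no swap
arr[5]=6 <= 20: swap with position 2, array becomes [9, 3, 6, 22, 24, 26, 20]

Place pivot at position 3: [9, 3, 6, 20, 24, 26, 22]
Pivot position: 3

After partitioning with pivot 20, the array becomes [9, 3, 6, 20, 24, 26, 22]. The pivot is placed at index 3. All elements to the left of the pivot are <= 20, and all elements to the right are > 20.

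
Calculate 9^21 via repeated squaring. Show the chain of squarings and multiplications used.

Computing 9^21 by squaring (build up from 9^1; each line after the first costs one multiplication):

9^1 = 9
9^2 = (9^1)^2 = 9^2 = 81
9^4 = (9^2)^2 = 81^2 = 6561
9^5 = 9 * 9^4 = 9 * 6561 = 59049
9^10 = (9^5)^2 = 59049^2 = 3486784401
9^20 = (9^10)^2 = 3486784401^2 = 12157665459056928801
9^21 = 9 * 9^20 = 9 * 12157665459056928801 = 109418989131512359209

Result: 109418989131512359209
Multiplications needed: 6 (6 lines after 9^1)

9^21 = 109418989131512359209. Using exponentiation by squaring, this requires 6 multiplications. The key idea: if the exponent is even, square the half-power; if odd, multiply by the base once.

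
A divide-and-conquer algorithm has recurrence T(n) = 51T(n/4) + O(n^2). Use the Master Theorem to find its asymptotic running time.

Master Theorem for T(n) = 51T(n/4) + O(n^2):

a = 51, b = 4, c = 2
log_b(a) = log_4(51) = 2.8362

Case 1: c = 2 < log_4(51) = 2.8362
T(n) = O(n^(log_4 51))

For T(n) = 51T(n/4) + O(n^2): log_4(51) = 2.8362. This is Case 1 of the Master Theorem (c < log_b(a), work dominated by leaves), giving O(n^(log_4 51)).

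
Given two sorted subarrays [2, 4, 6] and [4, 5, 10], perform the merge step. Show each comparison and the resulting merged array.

Merging process:

Compare 2 vs 4: take 2 from left. Merged: [2]
Compare 4 vs 4: take 4 from left. Merged: [2, 4]
Compare 6 vs 4: take 4 from right. Merged: [2, 4, 4]
Compare 6 vs 5: take 5 from right. Merged: [2, 4, 4, 5]
Compare 6 vs 10: take 6 from left. Merged: [2, 4, 4, 5, 6]
Append remaining from right: [10]. Merged: [2, 4, 4, 5, 6, 10]

Final merged array: [2, 4, 4, 5, 6, 10]
Total comparisons: 5

The merged array is [2, 4, 4, 5, 6, 10], requiring 5 comparisons. The merge step runs in O(n) time where n is the total number of elements.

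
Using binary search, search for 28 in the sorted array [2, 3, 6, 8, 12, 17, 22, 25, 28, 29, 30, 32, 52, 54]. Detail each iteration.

Binary search for 28 in [2, 3, 6, 8, 12, 17, 22, 25, 28, 29, 30, 32, 52, 54]:

lo=0, hi=13, mid=6, arr[mid]=22 -> 22 < 28, search right half
lo=7, hi=13, mid=10, arr[mid]=30 -> 30 > 28, search left half
lo=7, hi=9, mid=8, arr[mid]=28 -> Found target at index 8!

Binary search finds 28 at index 8 after 3 comparisons. The search repeatedly halves the search space by comparing with the middle element.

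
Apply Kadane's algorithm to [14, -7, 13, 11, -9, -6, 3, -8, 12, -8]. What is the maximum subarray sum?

Using Kadane's algorithm on [14, -7, 13, 11, -9, -6, 3, -8, 12, -8]:

Scanning through the array:
Position 1 (value -7): max_ending_here = 7, max_so_far = 14
Position 2 (value 13): max_ending_here = 20, max_so_far = 20
Position 3 (value 11): max_ending_here = 31, max_so_far = 31
Position 4 (value -9): max_ending_here = 22, max_so_far = 31
Position 5 (value -6): max_ending_here = 16, max_so_far = 31
Position 6 (value 3): max_ending_here = 19, max_so_far = 31
Position 7 (value -8): max_ending_here = 11, max_so_far = 31
Position 8 (value 12): max_ending_here = 23, max_so_far = 31
Position 9 (value -8): max_ending_here = 15, max_so_far = 31

Maximum subarray: [14, -7, 13, 11]
Maximum sum: 31

The maximum subarray is [14, -7, 13, 11] with sum 31. This subarray runs from index 0 to index 3.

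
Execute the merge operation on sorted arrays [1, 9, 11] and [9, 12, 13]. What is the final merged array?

Merging process:

Compare 1 vs 9: take 1 from left. Merged: [1]
Compare 9 vs 9: take 9 from left. Merged: [1, 9]
Compare 11 vs 9: take 9 from right. Merged: [1, 9, 9]
Compare 11 vs 12: take 11 from left. Merged: [1, 9, 9, 11]
Append remaining from right: [12, 13]. Merged: [1, 9, 9, 11, 12, 13]

Final merged array: [1, 9, 9, 11, 12, 13]
Total comparisons: 4

The merged array is [1, 9, 9, 11, 12, 13], requiring 4 comparisons. The merge step runs in O(n) time where n is the total number of elements.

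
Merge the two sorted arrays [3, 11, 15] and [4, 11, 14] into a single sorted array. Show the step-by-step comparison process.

Merging process:

Compare 3 vs 4: take 3 from left. Merged: [3]
Compare 11 vs 4: take 4 from right. Merged: [3, 4]
Compare 11 vs 11: take 11 from left. Merged: [3, 4, 11]
Compare 15 vs 11: take 11 from right. Merged: [3, 4, 11, 11]
Compare 15 vs 14: take 14 from right. Merged: [3, 4, 11, 11, 14]
Append remaining from left: [15]. Merged: [3, 4, 11, 11, 14, 15]

Final merged array: [3, 4, 11, 11, 14, 15]
Total comparisons: 5

The merged array is [3, 4, 11, 11, 14, 15], requiring 5 comparisons. The merge step runs in O(n) time where n is the total number of elements.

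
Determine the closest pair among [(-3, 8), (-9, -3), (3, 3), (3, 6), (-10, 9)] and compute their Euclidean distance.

Computing all pairwise distances among 5 points:

d((-3, 8), (-9, -3)) = 12.53
d((-3, 8), (3, 3)) = 7.8102
d((-3, 8), (3, 6)) = 6.3246
d((-3, 8), (-10, 9)) = 7.0711
d((-9, -3), (3, 3)) = 13.4164
d((-9, -3), (3, 6)) = 15.0
d((-9, -3), (-10, 9)) = 12.0416
d((3, 3), (3, 6)) = 3.0 <-- minimum
d((3, 3), (-10, 9)) = 14.3178
d((3, 6), (-10, 9)) = 13.3417

Closest pair: (3, 3) and (3, 6) with distance 3.0

The closest pair is (3, 3) and (3, 6) with Euclidean distance 3.0. For 5 points, brute-force pairwise comparison is shown above. For large n, the divide-and-conquer algorithm (sort by x, recurse on halves, check the dividing strip) achieves O(n log n).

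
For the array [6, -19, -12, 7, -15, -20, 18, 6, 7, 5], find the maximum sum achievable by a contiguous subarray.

Using Kadane's algorithm on [6, -19, -12, 7, -15, -20, 18, 6, 7, 5]:

Scanning through the array:
Position 1 (value -19): max_ending_here = -13, max_so_far = 6
Position 2 (value -12): max_ending_here = -12, max_so_far = 6
Position 3 (value 7): max_ending_here = 7, max_so_far = 7
Position 4 (value -15): max_ending_here = -8, max_so_far = 7
Position 5 (value -20): max_ending_here = -20, max_so_far = 7
Position 6 (value 18): max_ending_here = 18, max_so_far = 18
Position 7 (value 6): max_ending_here = 24, max_so_far = 24
Position 8 (value 7): max_ending_here = 31, max_so_far = 31
Position 9 (value 5): max_ending_here = 36, max_so_far = 36

Maximum subarray: [18, 6, 7, 5]
Maximum sum: 36

The maximum subarray is [18, 6, 7, 5] with sum 36. This subarray runs from index 6 to index 9.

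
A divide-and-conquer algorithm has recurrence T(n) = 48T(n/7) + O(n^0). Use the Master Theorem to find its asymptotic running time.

Master Theorem for T(n) = 48T(n/7) + O(n^0):

a = 48, b = 7, c = 0
log_b(a) = log_7(48) = 1.9894

Case 1: c = 0 < log_7(48) = 1.9894
T(n) = O(n^(log_7 48))

For T(n) = 48T(n/7) + O(n^0): log_7(48) = 1.9894. This is Case 1 of the Master Theorem (c < log_b(a), work dominated by leaves), giving O(n^(log_7 48)).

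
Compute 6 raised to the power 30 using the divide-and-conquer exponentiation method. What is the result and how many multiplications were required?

Computing 6^30 by squaring (build up from 6^1; each line after the first costs one multiplication):

6^1 = 6
6^2 = (6^1)^2 = 6^2 = 36
6^3 = 6 * 6^2 = 6 * 36 = 216
6^6 = (6^3)^2 = 216^2 = 46656
6^7 = 6 * 6^6 = 6 * 46656 = 279936
6^14 = (6^7)^2 = 279936^2 = 78364164096
6^15 = 6 * 6^14 = 6 * 78364164096 = 470184984576
6^30 = (6^15)^2 = 470184984576^2 = 221073919720733357899776

Result: 221073919720733357899776
Multiplications needed: 7 (7 lines after 6^1)

6^30 = 221073919720733357899776. Using exponentiation by squaring, this requires 7 multiplications. The key idea: if the exponent is even, square the half-power; if odd, multiply by the base once.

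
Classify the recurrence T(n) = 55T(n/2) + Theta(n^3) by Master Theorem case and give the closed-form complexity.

Master Theorem for T(n) = 55T(n/2) + O(n^3):

a = 55, b = 2, c = 3
log_b(a) = log_2(55) = 5.7814

Case 1: c = 3 < log_2(55) = 5.7814
T(n) = O(n^(log_2 55))

For T(n) = 55T(n/2) + O(n^3): log_2(55) = 5.7814. This is Case 1 of the Master Theorem (c < log_b(a), work dominated by leaves), giving O(n^(log_2 55)).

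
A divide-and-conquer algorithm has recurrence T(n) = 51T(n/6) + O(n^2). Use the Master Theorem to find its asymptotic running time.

Master Theorem for T(n) = 51T(n/6) + O(n^2):

a = 51, b = 6, c = 2
log_b(a) = log_6(51) = 2.1944

Case 1: c = 2 < log_6(51) = 2.1944
T(n) = O(n^(log_6 51))

For T(n) = 51T(n/6) + O(n^2): log_6(51) = 2.1944. This is Case 1 of the Master Theorem (c < log_b(a), work dominated by leaves), giving O(n^(log_6 51)).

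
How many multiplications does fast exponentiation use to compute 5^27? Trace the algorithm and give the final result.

Computing 5^27 by squaring (build up from 5^1; each line after the first costs one multiplication):

5^1 = 5
5^2 = (5^1)^2 = 5^2 = 25
5^3 = 5 * 5^2 = 5 * 25 = 125
5^6 = (5^3)^2 = 125^2 = 15625
5^12 = (5^6)^2 = 15625^2 = 244140625
5^13 = 5 * 5^12 = 5 * 244140625 = 1220703125
5^26 = (5^13)^2 = 1220703125^2 = 1490116119384765625
5^27 = 5 * 5^26 = 5 * 1490116119384765625 = 7450580596923828125

Result: 7450580596923828125
Multiplications needed: 7 (7 lines after 5^1)

5^27 = 7450580596923828125. Using exponentiation by squaring, this requires 7 multiplications. The key idea: if the exponent is even, square the half-power; if odd, multiply by the base once.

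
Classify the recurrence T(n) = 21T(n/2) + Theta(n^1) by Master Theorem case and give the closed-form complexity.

Master Theorem for T(n) = 21T(n/2) + O(n^1):

a = 21, b = 2, c = 1
log_b(a) = log_2(21) = 4.3923

Case 1: c = 1 < log_2(21) = 4.3923
T(n) = O(n^(log_2 21))

For T(n) = 21T(n/2) + O(n^1): log_2(21) = 4.3923. This is Case 1 of the Master Theorem (c < log_b(a), work dominated by leaves), giving O(n^(log_2 21)).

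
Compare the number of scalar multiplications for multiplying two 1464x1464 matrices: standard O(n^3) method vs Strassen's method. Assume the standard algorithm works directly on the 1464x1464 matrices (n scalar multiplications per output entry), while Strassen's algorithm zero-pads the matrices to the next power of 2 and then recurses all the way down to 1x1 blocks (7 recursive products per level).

Matrix multiplication for 1464x1464 matrices:

Strassen's algorithm requires power-of-2 dimensions. Pad 1464x1464 to 2048x2048 (next power of 2).

Standard algorithm: 1464^3 = 3137785344 multiplications
Strassen's algorithm: 7^(log2(2048)) = 7^11 = 1977326743 multiplications
Savings: 3137785344 - 1977326743 = 1160458601 multiplications

Standard: 3137785344 multiplications (1464^3). Strassen: 1977326743 multiplications (7^11, after padding to 2048x2048). Strassen reduces 8 recursive multiplications to 7 at each level.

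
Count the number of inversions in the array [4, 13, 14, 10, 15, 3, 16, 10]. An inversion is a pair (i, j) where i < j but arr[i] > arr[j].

Finding inversions in [4, 13, 14, 10, 15, 3, 16, 10]:

(0, 5): arr[0]=4 > arr[5]=3
(1, 3): arr[1]=13 > arr[3]=10
(1, 5): arr[1]=13 > arr[5]=3
(1, 7): arr[1]=13 > arr[7]=10
(2, 3): arr[2]=14 > arr[3]=10
(2, 5): arr[2]=14 > arr[5]=3
(2, 7): arr[2]=14 > arr[7]=10
(3, 5): arr[3]=10 > arr[5]=3
(4, 5): arr[4]=15 > arr[5]=3
(4, 7): arr[4]=15 > arr[7]=10
(6, 7): arr[6]=16 > arr[7]=10

Total inversions: 11

The array has 11 inversion(s): (0,5), (1,3), (1,5), (1,7), (2,3), (2,5), (2,7), (3,5), (4,5), (4,7), (6,7). Each pair (i,j) satisfies i < j and arr[i] > arr[j].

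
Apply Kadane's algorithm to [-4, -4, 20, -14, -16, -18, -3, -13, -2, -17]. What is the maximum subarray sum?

Using Kadane's algorithm on [-4, -4, 20, -14, -16, -18, -3, -13, -2, -17]:

Scanning through the array:
Position 1 (value -4): max_ending_here = -4, max_so_far = -4
Position 2 (value 20): max_ending_here = 20, max_so_far = 20
Position 3 (value -14): max_ending_here = 6, max_so_far = 20
Position 4 (value -16): max_ending_here = -10, max_so_far = 20
Position 5 (value -18): max_ending_here = -18, max_so_far = 20
Position 6 (value -3): max_ending_here = -3, max_so_far = 20
Position 7 (value -13): max_ending_here = -13, max_so_far = 20
Position 8 (value -2): max_ending_here = -2, max_so_far = 20
Position 9 (value -17): max_ending_here = -17, max_so_far = 20

Maximum subarray: [20]
Maximum sum: 20

The maximum subarray is [20] with sum 20. This subarray runs from index 2 to index 2.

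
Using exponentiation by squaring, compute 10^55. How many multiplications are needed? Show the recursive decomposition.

Computing 10^55 by squaring (build up from 10^1; each line after the first costs one multiplication):

10^1 = 10
10^2 = (10^1)^2 = 10^2 = 100
10^3 = 10 * 10^2 = 10 * 100 = 1000
10^6 = (10^3)^2 = 1000^2 = 1000000
10^12 = (10^6)^2 = 1000000^2 = 1000000000000
10^13 = 10 * 10^12 = 10 * 1000000000000 = 10000000000000
10^26 = (10^13)^2 = 10000000000000^2 = 100000000000000000000000000
10^27 = 10 * 10^26 = 10 * 100000000000000000000000000 = 1000000000000000000000000000
10^54 = (10^27)^2 = 1000000000000000000000000000^2 = 1000000000000000000000000000000000000000000000000000000
10^55 = 10 * 10^54 = 10 * 1000000000000000000000000000000000000000000000000000000 = 10000000000000000000000000000000000000000000000000000000

Result: 10000000000000000000000000000000000000000000000000000000
Multiplications needed: 9 (9 lines after 10^1)

10^55 = 10000000000000000000000000000000000000000000000000000000. Using exponentiation by squaring, this requires 9 multiplications. The key idea: if the exponent is even, square the half-power; if odd, multiply by the base once.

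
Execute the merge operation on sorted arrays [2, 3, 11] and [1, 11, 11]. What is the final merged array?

Merging process:

Compare 2 vs 1: take 1 from right. Merged: [1]
Compare 2 vs 11: take 2 from left. Merged: [1, 2]
Compare 3 vs 11: take 3 from left. Merged: [1, 2, 3]
Compare 11 vs 11: take 11 from left. Merged: [1, 2, 3, 11]
Append remaining from right: [11, 11]. Merged: [1, 2, 3, 11, 11, 11]

Final merged array: [1, 2, 3, 11, 11, 11]
Total comparisons: 4

The merged array is [1, 2, 3, 11, 11, 11], requiring 4 comparisons. The merge step runs in O(n) time where n is the total number of elements.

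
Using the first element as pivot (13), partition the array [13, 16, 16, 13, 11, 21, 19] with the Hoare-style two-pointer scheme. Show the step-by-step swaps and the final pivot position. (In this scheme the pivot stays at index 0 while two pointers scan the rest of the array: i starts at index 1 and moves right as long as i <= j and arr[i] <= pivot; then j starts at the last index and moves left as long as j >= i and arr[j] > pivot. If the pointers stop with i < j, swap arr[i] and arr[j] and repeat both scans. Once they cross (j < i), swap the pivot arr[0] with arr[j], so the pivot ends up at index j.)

Hoare-style two-pointer partition with pivot = 13:

Initial array: [13, 16, 16, 13, 11, 21, 19]

Pointers start at i = 1, j = 6.
i stops at index 1 (arr[1]=16 > 13), j stops at index 4 (arr[4]=11 <= 13): swap arr[1] and arr[4], array becomes [13, 11, 16, 13, 16, 21, 19]
i stops at index 2 (arr[2]=16 > 13), j stops at index 3 (arr[3]=13 <= 13): swap arr[2] and arr[3], array becomes [13, 11, 13, 16, 16, 21, 19]
i ends at 3, j ends at 2: the pointers have crossed (j < i), so scanning stops.

Swap pivot arr[0] with arr[2] to place pivot at position 2: [13, 11, 13, 16, 16, 21, 19]
Pivot position: 2

After partitioning with pivot 13, the array becomes [13, 11, 13, 16, 16, 21, 19]. The pivot is placed at index 2. All elements to the left of the pivot are <= 13, and all elements to the right are > 13.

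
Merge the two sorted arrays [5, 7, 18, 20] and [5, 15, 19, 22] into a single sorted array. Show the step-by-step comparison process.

Merging process:

Compare 5 vs 5: take 5 from left. Merged: [5]
Compare 7 vs 5: take 5 from right. Merged: [5, 5]
Compare 7 vs 15: take 7 from left. Merged: [5, 5, 7]
Compare 18 vs 15: take 15 from right. Merged: [5, 5, 7, 15]
Compare 18 vs 19: take 18 from left. Merged: [5, 5, 7, 15, 18]
Compare 20 vs 19: take 19 from right. Merged: [5, 5, 7, 15, 18, 19]
Compare 20 vs 22: take 20 from left. Merged: [5, 5, 7, 15, 18, 19, 20]
Append remaining from right: [22]. Merged: [5, 5, 7, 15, 18, 19, 20, 22]

Final merged array: [5, 5, 7, 15, 18, 19, 20, 22]
Total comparisons: 7

The merged array is [5, 5, 7, 15, 18, 19, 20, 22], requiring 7 comparisons. The merge step runs in O(n) time where n is the total number of elements.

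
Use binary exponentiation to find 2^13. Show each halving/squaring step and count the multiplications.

Computing 2^13 by squaring (build up from 2^1; each line after the first costs one multiplication):

2^1 = 2
2^2 = (2^1)^2 = 2^2 = 4
2^3 = 2 * 2^2 = 2 * 4 = 8
2^6 = (2^3)^2 = 8^2 = 64
2^12 = (2^6)^2 = 64^2 = 4096
2^13 = 2 * 2^12 = 2 * 4096 = 8192

Result: 8192
Multiplications needed: 5 (5 lines after 2^1)

2^13 = 8192. Using exponentiation by squaring, this requires 5 multiplications. The key idea: if the exponent is even, square the half-power; if odd, multiply by the base once.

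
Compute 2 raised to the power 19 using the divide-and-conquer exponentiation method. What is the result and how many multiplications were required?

Computing 2^19 by squaring (build up from 2^1; each line after the first costs one multiplication):

2^1 = 2
2^2 = (2^1)^2 = 2^2 = 4
2^4 = (2^2)^2 = 4^2 = 16
2^8 = (2^4)^2 = 16^2 = 256
2^9 = 2 * 2^8 = 2 * 256 = 512
2^18 = (2^9)^2 = 512^2 = 262144
2^19 = 2 * 2^18 = 2 * 262144 = 524288

Result: 524288
Multiplications needed: 6 (6 lines after 2^1)

2^19 = 524288. Using exponentiation by squaring, this requires 6 multiplications. The key idea: if the exponent is even, square the half-power; if odd, multiply by the base once.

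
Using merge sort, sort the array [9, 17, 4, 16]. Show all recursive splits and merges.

Merge sort trace:

Split: [9, 17, 4, 16] -> [9, 17] and [4, 16]
  Split: [9, 17] -> [9] and [17]
  Merge: [9] + [17] -> [9, 17]
  Split: [4, 16] -> [4] and [16]
  Merge: [4] + [16] -> [4, 16]
Merge: [9, 17] + [4, 16] -> [4, 9, 16, 17]

Final sorted array: [4, 9, 16, 17]

The merge sort proceeds by recursively splitting the array and merging sorted halves.
After all merges, the sorted array is [4, 9, 16, 17].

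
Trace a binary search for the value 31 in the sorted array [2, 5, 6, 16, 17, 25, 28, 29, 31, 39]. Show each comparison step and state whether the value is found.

Binary search for 31 in [2, 5, 6, 16, 17, 25, 28, 29, 31, 39]:

lo=0, hi=9, mid=4, arr[mid]=17 -> 17 < 31, search right half
lo=5, hi=9, mid=7, arr[mid]=29 -> 29 < 31, search right half
lo=8, hi=9, mid=8, arr[mid]=31 -> Found target at index 8!

Binary search finds 31 at index 8 after 3 comparisons. The search repeatedly halves the search space by comparing with the middle element.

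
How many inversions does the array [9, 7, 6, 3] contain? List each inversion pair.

Finding inversions in [9, 7, 6, 3]:

(0, 1): arr[0]=9 > arr[1]=7
(0, 2): arr[0]=9 > arr[2]=6
(0, 3): arr[0]=9 > arr[3]=3
(1, 2): arr[1]=7 > arr[2]=6
(1, 3): arr[1]=7 > arr[3]=3
(2, 3): arr[2]=6 > arr[3]=3

Total inversions: 6

The array has 6 inversion(s): (0,1), (0,2), (0,3), (1,2), (1,3), (2,3). Each pair (i,j) satisfies i < j and arr[i] > arr[j].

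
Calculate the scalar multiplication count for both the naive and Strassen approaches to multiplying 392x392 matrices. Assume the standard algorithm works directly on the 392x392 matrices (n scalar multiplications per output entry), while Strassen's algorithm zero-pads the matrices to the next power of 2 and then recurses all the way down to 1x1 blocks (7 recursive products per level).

Matrix multiplication for 392x392 matrices:

Strassen's algorithm requires power-of-2 dimensions. Pad 392x392 to 512x512 (next power of 2).

Standard algorithm: 392^3 = 60236288 multiplications
Strassen's algorithm: 7^(log2(512)) = 7^9 = 40353607 multiplications
Savings: 60236288 - 40353607 = 19882681 multiplications

Standard: 60236288 multiplications (392^3). Strassen: 40353607 multiplications (7^9, after padding to 512x512). Strassen reduces 8 recursive multiplications to 7 at each level.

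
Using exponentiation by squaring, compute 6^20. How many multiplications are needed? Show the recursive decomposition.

Computing 6^20 by squaring (build up from 6^1; each line after the first costs one multiplication):

6^1 = 6
6^2 = (6^1)^2 = 6^2 = 36
6^4 = (6^2)^2 = 36^2 = 1296
6^5 = 6 * 6^4 = 6 * 1296 = 7776
6^10 = (6^5)^2 = 7776^2 = 60466176
6^20 = (6^10)^2 = 60466176^2 = 3656158440062976

Result: 3656158440062976
Multiplications needed: 5 (5 lines after 6^1)

6^20 = 3656158440062976. Using exponentiation by squaring, this requires 5 multiplications. The key idea: if the exponent is even, square the half-power; if odd, multiply by the base once.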